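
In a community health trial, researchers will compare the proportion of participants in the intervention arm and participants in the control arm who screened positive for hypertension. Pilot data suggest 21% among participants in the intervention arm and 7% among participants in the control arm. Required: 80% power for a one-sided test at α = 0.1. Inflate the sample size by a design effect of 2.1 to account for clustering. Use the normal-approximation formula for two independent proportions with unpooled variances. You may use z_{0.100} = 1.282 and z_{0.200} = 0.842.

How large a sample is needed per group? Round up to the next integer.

n = (z_α + z_β)² · [p₁(1−p₁) + p₂(1−p₂)] / (p₁ − p₂)²
  = (1.282 + 0.842)² · (0.21·0.79 + 0.07·0.93) / (0.14)²
  = (2.124)² · (0.1659 + 0.0651) / 0.0196
  = 4.5114 · 0.2310 / 0.0196
  = 53.17
Design effect: 2.1 × 53.17 = 111.66.
Round up → n = 112 per group.

n = 112 per group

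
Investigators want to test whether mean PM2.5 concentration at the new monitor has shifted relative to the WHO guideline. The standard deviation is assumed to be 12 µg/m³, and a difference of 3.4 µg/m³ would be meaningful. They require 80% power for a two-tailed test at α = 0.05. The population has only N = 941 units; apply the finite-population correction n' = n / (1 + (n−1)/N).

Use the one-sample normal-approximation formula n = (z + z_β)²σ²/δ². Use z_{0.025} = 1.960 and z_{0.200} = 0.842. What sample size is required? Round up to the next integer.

n = 89

n = (z_{α/2} + z_β)² · σ² / δ²
  = (1.960 + 0.842)² · 12² / 3.4²
  = 7.8512 · 144 / 11.56
  = 97.80
Finite-population correction (N = 941): 97.80 / (1 + (97.80 − 1)/941) = 88.68.
Round up → n = 89.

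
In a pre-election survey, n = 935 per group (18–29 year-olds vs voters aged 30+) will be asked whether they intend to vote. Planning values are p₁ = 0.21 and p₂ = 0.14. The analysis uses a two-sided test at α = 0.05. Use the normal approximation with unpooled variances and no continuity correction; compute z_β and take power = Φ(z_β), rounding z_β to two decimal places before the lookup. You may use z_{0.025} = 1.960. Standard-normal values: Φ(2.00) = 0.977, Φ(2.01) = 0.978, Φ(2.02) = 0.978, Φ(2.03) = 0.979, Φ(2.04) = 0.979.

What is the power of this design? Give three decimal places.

Power ≈ 0.979

z_β = |p₁−p₂|·√(n/[p₁q₁+p₂q₂]) − z_{α/2}
    = 0.07 · √(935/0.2863) − 1.960
    = 0.07 · 57.1472 − 1.960
    = 4.0003 − 1.960 = 2.0403 → 2.04
Power = Φ(2.04) = 0.979.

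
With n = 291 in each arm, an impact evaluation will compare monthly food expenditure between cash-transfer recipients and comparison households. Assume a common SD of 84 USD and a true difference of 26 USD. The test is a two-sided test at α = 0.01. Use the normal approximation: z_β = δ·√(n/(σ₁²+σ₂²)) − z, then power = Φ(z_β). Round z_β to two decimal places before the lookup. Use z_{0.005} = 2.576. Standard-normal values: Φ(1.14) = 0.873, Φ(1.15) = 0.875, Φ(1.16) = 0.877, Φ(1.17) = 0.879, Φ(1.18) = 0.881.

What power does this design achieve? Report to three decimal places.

Power ≈ 0.877

z_β = δ·√(n/(σ₁²+σ₂²)) − z_{α/2}
    = 26 · √(291/14112) − 2.576
    = 26 · 0.14360 − 2.576
    = 3.7336 − 2.576 = 1.1576 → 1.16
Power = Φ(1.16) = 0.877.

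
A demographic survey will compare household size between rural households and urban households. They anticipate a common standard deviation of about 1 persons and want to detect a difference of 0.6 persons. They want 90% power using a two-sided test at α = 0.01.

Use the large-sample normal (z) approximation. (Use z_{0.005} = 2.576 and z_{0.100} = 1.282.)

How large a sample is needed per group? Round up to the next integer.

n = 83 per group

n = (z_{α/2} + z_β)² · (σ₁² + σ₂²) / δ²
  = (2.576 + 1.282)² · (2·1² = 2) / 0.6²
  = 14.8842 · 2 / 0.36
  = 82.69
Round up → n = 83 per group.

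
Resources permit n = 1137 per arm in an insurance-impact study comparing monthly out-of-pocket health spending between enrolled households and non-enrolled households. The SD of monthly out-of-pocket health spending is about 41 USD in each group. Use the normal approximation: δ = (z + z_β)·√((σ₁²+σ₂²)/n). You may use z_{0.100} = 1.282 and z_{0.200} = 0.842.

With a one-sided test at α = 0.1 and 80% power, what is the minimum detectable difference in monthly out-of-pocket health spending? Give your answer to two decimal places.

Minimum detectable difference ≈ 3.65 USD

δ = (z_α + z_β) · √((σ₁²+σ₂²)/n)
  = (1.282 + 0.842) · √(3362/1137)
  = 2.124 · √2.9569
  = 2.124 · 1.7196
  = 3.6524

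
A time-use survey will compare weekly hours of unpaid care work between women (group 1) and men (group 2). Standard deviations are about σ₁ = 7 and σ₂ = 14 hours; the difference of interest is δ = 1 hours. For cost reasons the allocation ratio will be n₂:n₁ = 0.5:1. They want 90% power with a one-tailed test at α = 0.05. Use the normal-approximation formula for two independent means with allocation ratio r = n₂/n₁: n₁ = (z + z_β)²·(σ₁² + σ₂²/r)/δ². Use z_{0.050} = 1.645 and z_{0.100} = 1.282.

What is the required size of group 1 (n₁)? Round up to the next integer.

n₁ = 3779

n₁ = (z_α + z_β)² · (σ₁² + σ₂²/r) / δ²
   = (1.645 + 1.282)² · (7² + 14²/0.5) / 1²
   = 8.5673 · (49 + 392) / 1
   = 8.5673 · 441 / 1
   = 3778.19
Round up → n₁ = 3779; n₂ = r·n₁ = 0.5 × 3779 = 1890.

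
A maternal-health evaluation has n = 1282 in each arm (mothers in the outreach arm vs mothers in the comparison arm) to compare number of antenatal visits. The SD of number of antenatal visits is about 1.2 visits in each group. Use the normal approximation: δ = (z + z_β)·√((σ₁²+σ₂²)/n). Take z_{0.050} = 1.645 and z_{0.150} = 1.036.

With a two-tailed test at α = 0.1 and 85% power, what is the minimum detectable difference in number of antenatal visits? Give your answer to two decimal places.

Minimum detectable difference ≈ 0.13 visits

δ = (z_{α/2} + z_β) · √((σ₁²+σ₂²)/n)
  = (1.645 + 1.036) · √(2.88/1282)
  = 2.681 · √0.00225
  = 2.681 · 0.0474
  = 0.1271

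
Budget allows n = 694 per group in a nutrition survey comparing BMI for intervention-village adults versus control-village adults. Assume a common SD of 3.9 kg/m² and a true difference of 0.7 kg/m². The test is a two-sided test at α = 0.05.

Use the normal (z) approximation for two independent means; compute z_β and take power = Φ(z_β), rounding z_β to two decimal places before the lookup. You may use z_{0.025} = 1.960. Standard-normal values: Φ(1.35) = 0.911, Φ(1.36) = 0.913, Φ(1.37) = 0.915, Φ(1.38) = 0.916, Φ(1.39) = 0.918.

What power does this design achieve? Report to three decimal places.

z_β = δ·√(n/(σ₁²+σ₂²)) − z_{α/2}
    = 0.7 · √(694/30.42) − 1.960
    = 0.7 · 4.77639 − 1.960
    = 3.3435 − 1.960 = 1.3835 → 1.38
Power = Φ(1.38) = 0.916.

Power ≈ 0.916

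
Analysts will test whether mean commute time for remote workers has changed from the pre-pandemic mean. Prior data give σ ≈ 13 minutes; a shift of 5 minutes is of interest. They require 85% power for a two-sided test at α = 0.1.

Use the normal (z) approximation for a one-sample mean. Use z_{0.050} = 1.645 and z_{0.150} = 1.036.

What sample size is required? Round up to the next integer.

n = (z_{α/2} + z_β)² · σ² / δ²
  = (1.645 + 1.036)² · 13² / 5²
  = 7.1878 · 169 / 25
  = 48.59
Round up → n = 49.

n = 49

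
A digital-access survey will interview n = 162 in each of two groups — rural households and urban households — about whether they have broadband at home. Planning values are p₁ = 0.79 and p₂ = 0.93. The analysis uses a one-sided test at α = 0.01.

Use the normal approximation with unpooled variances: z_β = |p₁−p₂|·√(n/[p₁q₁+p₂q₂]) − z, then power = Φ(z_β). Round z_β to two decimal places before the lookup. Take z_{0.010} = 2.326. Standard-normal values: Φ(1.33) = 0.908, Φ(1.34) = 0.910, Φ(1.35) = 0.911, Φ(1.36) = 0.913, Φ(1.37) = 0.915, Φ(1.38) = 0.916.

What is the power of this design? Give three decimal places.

z_β = |p₁−p₂|·√(n/[p₁q₁+p₂q₂]) − z_α
    = 0.14 · √(162/0.2310) − 2.326
    = 0.14 · 26.4820 − 2.326
    = 3.7075 − 2.326 = 1.3815 → 1.38
Power = Φ(1.38) = 0.916.

Power ≈ 0.916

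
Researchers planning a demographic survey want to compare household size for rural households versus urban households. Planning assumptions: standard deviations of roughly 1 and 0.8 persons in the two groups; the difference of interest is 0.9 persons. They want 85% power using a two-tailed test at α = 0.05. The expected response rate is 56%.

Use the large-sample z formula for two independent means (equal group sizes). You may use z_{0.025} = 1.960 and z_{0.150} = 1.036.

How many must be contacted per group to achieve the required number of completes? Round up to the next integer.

n = (z_{α/2} + z_β)² · (σ₁² + σ₂²) / δ²
  = (1.960 + 1.036)² · (1² + 0.8² = 1.64) / 0.9²
  = 8.9760 · 1.64 / 0.81
  = 18.17
Adjust for 56% response: 18.17 / 0.56 = 32.45.
Round up → n = 33 per group.

n = 33 per group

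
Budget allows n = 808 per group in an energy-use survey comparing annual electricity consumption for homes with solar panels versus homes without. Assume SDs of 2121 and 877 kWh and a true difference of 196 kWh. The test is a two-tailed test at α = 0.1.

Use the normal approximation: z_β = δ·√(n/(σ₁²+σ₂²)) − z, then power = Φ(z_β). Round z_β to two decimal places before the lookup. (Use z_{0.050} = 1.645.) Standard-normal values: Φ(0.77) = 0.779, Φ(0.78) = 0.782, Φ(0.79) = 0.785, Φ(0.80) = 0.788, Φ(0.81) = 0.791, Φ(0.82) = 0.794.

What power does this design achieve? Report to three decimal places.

Power ≈ 0.782

z_β = δ·√(n/(σ₁²+σ₂²)) − z_{α/2}
    = 196 · √(808/5267770) − 1.645
    = 196 · 0.01238 − 1.645
    = 2.4274 − 1.645 = 0.7824 → 0.78
Power = Φ(0.78) = 0.782.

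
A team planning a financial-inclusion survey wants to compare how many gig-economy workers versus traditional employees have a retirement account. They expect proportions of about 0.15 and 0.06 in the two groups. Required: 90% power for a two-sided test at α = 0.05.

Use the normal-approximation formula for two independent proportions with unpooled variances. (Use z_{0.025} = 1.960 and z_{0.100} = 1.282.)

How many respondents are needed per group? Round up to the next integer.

n = (z_{α/2} + z_β)² · [p₁(1−p₁) + p₂(1−p₂)] / (p₁ − p₂)²
  = (1.960 + 1.282)² · (0.15·0.85 + 0.06·0.94) / (0.09)²
  = (3.242)² · (0.1275 + 0.0564) / 0.0081
  = 10.5106 · 0.1839 / 0.0081
  = 238.63
Round up → n = 239 per group.

n = 239 per group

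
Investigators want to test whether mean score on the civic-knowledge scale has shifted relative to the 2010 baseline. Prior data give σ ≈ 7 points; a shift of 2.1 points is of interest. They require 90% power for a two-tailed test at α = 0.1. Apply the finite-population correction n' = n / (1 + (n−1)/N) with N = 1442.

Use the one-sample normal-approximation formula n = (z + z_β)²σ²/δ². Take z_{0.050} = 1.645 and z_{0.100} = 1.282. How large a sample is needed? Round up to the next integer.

n = (z_{α/2} + z_β)² · σ² / δ²
  = (1.645 + 1.282)² · 7² / 2.1²
  = 8.5673 · 49 / 4.41
  = 95.19
Finite-population correction (N = 1442): 95.19 / (1 + (95.19 − 1)/1442) = 89.36.
Round up → n = 90.

n = 90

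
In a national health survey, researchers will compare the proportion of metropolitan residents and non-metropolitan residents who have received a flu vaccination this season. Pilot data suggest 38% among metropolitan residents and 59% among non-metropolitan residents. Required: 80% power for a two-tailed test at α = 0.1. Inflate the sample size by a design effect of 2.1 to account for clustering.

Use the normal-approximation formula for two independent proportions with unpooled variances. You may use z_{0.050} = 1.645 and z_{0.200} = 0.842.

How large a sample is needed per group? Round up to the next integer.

n = (z_{α/2} + z_β)² · [p₁(1−p₁) + p₂(1−p₂)] / (p₁ − p₂)²
  = (1.645 + 0.842)² · (0.38·0.62 + 0.59·0.41) / (-0.21)²
  = (2.487)² · (0.2356 + 0.2419) / 0.0441
  = 6.1852 · 0.4775 / 0.0441
  = 66.97
Design effect: 2.1 × 66.97 = 140.64.
Round up → n = 141 per group.

n = 141 per group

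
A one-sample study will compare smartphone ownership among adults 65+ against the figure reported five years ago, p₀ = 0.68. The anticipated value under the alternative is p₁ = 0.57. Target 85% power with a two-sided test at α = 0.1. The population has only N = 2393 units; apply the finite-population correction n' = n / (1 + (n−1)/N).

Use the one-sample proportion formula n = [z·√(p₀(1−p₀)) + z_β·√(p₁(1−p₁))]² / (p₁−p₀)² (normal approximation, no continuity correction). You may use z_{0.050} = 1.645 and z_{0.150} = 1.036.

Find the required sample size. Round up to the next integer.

n = [z_{α/2}·√(p₀q₀) + z_β·√(p₁q₁)]² / (p₁ − p₀)²
  = [1.645·√(0.68·0.32) + 1.036·√(0.57·0.43)]² / (-0.11)²
  = [1.645·0.4665 + 1.036·0.4951]² / 0.0121
  = [1.2803]² / 0.0121
  = 135.46
Finite-population correction (N = 2393): 135.46 / (1 + (135.46 − 1)/2393) = 128.25.
Round up → n = 129.

n = 129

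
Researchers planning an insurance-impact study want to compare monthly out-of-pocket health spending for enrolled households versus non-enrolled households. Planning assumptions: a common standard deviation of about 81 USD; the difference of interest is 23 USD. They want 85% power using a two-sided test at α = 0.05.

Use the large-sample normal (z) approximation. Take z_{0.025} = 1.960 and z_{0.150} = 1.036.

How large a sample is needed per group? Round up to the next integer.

n = (z_{α/2} + z_β)² · (σ₁² + σ₂²) / δ²
  = (1.960 + 1.036)² · (2·81² = 13122) / 23²
  = 8.9760 · 13122 / 529
  = 222.65
Round up → n = 223 per group.

n = 223 per group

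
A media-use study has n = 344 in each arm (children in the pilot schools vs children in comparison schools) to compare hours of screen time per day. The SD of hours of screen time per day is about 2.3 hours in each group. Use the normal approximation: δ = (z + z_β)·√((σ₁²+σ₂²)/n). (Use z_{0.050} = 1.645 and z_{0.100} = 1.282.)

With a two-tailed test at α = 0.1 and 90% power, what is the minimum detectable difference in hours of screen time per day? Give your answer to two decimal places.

Minimum detectable difference ≈ 0.51 hours

δ = (z_{α/2} + z_β) · √((σ₁²+σ₂²)/n)
  = (1.645 + 1.282) · √(10.58/344)
  = 2.927 · √0.03076
  = 2.927 · 0.1754
  = 0.5133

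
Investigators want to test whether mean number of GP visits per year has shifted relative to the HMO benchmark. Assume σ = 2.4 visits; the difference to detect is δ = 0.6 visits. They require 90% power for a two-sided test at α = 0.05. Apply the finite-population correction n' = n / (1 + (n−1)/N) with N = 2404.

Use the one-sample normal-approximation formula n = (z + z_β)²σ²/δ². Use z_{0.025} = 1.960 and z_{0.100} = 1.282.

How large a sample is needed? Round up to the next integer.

n = 158

n = (z_{α/2} + z_β)² · σ² / δ²
  = (1.960 + 1.282)² · 2.4² / 0.6²
  = 10.5106 · 5.76 / 0.36
  = 168.17
Finite-population correction (N = 2404): 168.17 / (1 + (168.17 − 1)/2404) = 157.24.
Round up → n = 158.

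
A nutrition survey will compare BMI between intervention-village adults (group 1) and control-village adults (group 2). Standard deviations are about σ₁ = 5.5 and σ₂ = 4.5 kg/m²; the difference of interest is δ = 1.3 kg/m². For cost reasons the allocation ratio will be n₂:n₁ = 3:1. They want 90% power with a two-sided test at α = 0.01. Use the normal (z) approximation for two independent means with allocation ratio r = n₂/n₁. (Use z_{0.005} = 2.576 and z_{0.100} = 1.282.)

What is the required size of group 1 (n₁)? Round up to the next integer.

n₁ = (z_{α/2} + z_β)² · (σ₁² + σ₂²/r) / δ²
   = (2.576 + 1.282)² · (5.5² + 4.5²/3) / 1.3²
   = 14.8842 · (30.25 + 6.75) / 1.69
   = 14.8842 · 37 / 1.69
   = 325.87
Round up → n₁ = 326; n₂ = r·n₁ = 3 × 326 = 978.

n₁ = 326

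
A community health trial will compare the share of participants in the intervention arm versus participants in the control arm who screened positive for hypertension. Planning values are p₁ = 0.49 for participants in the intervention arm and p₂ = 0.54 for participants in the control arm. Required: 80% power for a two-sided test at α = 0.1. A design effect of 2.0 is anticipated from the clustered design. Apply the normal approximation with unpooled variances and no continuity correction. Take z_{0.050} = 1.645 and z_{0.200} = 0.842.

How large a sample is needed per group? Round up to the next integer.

n = 2466 per group

n = (z_{α/2} + z_β)² · [p₁(1−p₁) + p₂(1−p₂)] / (p₁ − p₂)²
  = (1.645 + 0.842)² · (0.49·0.51 + 0.54·0.46) / (-0.05)²
  = (2.487)² · (0.2499 + 0.2484) / 0.0025
  = 6.1852 · 0.4983 / 0.0025
  = 1232.83
Design effect: 2.0 × 1232.83 = 2465.66.
Round up → n = 2466 per group.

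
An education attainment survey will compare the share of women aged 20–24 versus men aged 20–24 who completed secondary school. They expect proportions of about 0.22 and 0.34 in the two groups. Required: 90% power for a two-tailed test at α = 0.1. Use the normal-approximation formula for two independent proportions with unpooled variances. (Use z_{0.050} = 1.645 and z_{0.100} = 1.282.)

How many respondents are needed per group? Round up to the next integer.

n = 236 per group

n = (z_{α/2} + z_β)² · [p₁(1−p₁) + p₂(1−p₂)] / (p₁ − p₂)²
  = (1.645 + 1.282)² · (0.22·0.78 + 0.34·0.66) / (-0.12)²
  = (2.927)² · (0.1716 + 0.2244) / 0.0144
  = 8.5673 · 0.3960 / 0.0144
  = 235.60
Round up → n = 236 per group.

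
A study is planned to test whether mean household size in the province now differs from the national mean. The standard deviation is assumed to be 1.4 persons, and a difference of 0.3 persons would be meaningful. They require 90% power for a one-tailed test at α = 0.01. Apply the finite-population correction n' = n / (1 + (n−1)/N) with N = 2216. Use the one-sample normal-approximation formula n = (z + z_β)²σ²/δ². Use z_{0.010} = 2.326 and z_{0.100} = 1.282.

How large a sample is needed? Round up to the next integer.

n = (z_α + z_β)² · σ² / δ²
  = (2.326 + 1.282)² · 1.4² / 0.3²
  = 13.0177 · 1.96 / 0.09
  = 283.50
Finite-population correction (N = 2216): 283.50 / (1 + (283.50 − 1)/2216) = 251.44.
Round up → n = 252.

n = 252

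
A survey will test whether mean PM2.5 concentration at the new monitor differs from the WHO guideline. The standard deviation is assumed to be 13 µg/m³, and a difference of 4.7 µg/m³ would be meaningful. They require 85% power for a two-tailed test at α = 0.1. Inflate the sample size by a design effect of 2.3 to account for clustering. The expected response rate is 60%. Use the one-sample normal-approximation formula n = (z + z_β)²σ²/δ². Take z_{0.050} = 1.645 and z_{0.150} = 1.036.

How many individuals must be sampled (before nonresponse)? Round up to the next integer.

n = 211

n = (z_{α/2} + z_β)² · σ² / δ²
  = (1.645 + 1.036)² · 13² / 4.7²
  = 7.1878 · 169 / 22.09
  = 54.99
Design effect: 2.3 × 54.99 = 126.48.
Adjust for 60% response: 126.48 / 0.60 = 210.80.
Round up → n = 211.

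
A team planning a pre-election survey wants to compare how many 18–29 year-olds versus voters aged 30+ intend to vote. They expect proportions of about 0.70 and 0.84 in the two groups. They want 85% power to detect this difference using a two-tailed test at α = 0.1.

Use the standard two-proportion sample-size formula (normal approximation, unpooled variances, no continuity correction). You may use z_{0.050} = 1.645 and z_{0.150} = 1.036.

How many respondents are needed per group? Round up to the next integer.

n = 127 per group

n = (z_{α/2} + z_β)² · [p₁(1−p₁) + p₂(1−p₂)] / (p₁ − p₂)²
  = (1.645 + 1.036)² · (0.70·0.30 + 0.84·0.16) / (-0.14)²
  = (2.681)² · (0.2100 + 0.1344) / 0.0196
  = 7.1878 · 0.3444 / 0.0196
  = 126.30
Round up → n = 127 per group.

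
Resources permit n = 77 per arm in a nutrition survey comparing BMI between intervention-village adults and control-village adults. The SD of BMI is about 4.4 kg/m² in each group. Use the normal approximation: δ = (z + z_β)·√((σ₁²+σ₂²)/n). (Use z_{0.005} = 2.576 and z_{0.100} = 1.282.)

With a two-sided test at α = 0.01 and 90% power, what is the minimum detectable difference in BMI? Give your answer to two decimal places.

δ = (z_{α/2} + z_β) · √((σ₁²+σ₂²)/n)
  = (2.576 + 1.282) · √(38.72/77)
  = 3.858 · √0.50286
  = 3.858 · 0.7091
  = 2.7358

Minimum detectable difference ≈ 2.74 kg/m²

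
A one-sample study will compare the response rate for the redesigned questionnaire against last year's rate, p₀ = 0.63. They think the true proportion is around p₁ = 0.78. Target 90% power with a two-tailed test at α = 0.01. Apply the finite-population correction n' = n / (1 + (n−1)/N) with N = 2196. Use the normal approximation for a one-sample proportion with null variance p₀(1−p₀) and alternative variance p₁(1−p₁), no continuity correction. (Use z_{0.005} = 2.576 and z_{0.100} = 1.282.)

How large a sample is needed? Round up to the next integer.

n = 132

n = [z_{α/2}·√(p₀q₀) + z_β·√(p₁q₁)]² / (p₁ − p₀)²
  = [2.576·√(0.63·0.37) + 1.282·√(0.78·0.22)]² / (0.15)²
  = [2.576·0.4828 + 1.282·0.4142]² / 0.0225
  = [1.7748]² / 0.0225
  = 139.99
Finite-population correction (N = 2196): 139.99 / (1 + (139.99 − 1)/2196) = 131.66.
Round up → n = 132.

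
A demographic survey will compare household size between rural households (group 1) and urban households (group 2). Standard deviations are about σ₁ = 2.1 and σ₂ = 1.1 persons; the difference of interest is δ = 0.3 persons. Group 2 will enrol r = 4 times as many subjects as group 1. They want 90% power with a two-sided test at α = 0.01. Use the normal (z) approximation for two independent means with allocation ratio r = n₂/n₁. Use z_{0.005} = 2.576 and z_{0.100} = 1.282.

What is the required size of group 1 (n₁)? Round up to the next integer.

n₁ = (z_{α/2} + z_β)² · (σ₁² + σ₂²/r) / δ²
   = (2.576 + 1.282)² · (2.1² + 1.1²/4) / 0.3²
   = 14.8842 · (4.41 + 0.3025) / 0.09
   = 14.8842 · 4.7125 / 0.09
   = 779.35
Round up → n₁ = 780; n₂ = r·n₁ = 4 × 780 = 3120.

n₁ = 780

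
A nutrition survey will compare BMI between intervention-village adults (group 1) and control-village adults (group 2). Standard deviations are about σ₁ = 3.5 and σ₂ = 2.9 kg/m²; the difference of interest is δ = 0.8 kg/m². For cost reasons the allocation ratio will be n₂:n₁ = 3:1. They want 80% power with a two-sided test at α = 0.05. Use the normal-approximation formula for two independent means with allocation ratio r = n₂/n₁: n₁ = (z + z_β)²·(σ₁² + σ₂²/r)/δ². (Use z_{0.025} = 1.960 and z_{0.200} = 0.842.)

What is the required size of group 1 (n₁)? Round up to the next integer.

n₁ = 185

n₁ = (z_{α/2} + z_β)² · (σ₁² + σ₂²/r) / δ²
   = (1.960 + 0.842)² · (3.5² + 2.9²/3) / 0.8²
   = 7.8512 · (12.25 + 2.8033) / 0.64
   = 7.8512 · 15.0533 / 0.64
   = 184.67
Round up → n₁ = 185; n₂ = r·n₁ = 3 × 185 = 555.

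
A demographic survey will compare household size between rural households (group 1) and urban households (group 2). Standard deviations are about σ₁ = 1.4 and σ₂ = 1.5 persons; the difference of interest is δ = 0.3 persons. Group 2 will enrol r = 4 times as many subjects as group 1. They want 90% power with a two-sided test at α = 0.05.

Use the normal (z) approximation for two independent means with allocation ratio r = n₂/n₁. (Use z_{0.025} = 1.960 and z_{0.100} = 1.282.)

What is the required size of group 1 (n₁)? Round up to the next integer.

n₁ = (z_{α/2} + z_β)² · (σ₁² + σ₂²/r) / δ²
   = (1.960 + 1.282)² · (1.4² + 1.5²/4) / 0.3²
   = 10.5106 · (1.96 + 0.5625) / 0.09
   = 10.5106 · 2.5225 / 0.09
   = 294.59
Round up → n₁ = 295; n₂ = r·n₁ = 4 × 295 = 1180.

n₁ = 295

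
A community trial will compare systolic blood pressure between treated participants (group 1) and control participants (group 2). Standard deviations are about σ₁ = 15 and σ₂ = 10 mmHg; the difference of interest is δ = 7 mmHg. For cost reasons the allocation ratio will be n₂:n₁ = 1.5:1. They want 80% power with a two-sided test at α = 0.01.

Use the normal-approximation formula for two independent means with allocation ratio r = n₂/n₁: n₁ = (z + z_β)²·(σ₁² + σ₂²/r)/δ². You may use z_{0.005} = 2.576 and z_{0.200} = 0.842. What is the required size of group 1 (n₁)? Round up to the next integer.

n₁ = 70

n₁ = (z_{α/2} + z_β)² · (σ₁² + σ₂²/r) / δ²
   = (2.576 + 0.842)² · (15² + 10²/1.5) / 7²
   = 11.6827 · (225 + 66.6667) / 49
   = 11.6827 · 291.6667 / 49
   = 69.54
Round up → n₁ = 70; n₂ = r·n₁ = 1.5 × 70 = 105.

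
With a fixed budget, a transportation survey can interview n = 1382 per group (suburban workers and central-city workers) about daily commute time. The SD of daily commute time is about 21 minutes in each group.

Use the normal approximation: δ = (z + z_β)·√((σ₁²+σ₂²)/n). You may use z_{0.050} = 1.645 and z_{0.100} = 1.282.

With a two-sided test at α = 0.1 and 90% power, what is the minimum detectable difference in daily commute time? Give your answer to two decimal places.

Minimum detectable difference ≈ 2.34 minutes

δ = (z_{α/2} + z_β) · √((σ₁²+σ₂²)/n)
  = (1.645 + 1.282) · √(882/1382)
  = 2.927 · √0.63821
  = 2.927 · 0.7989
  = 2.3383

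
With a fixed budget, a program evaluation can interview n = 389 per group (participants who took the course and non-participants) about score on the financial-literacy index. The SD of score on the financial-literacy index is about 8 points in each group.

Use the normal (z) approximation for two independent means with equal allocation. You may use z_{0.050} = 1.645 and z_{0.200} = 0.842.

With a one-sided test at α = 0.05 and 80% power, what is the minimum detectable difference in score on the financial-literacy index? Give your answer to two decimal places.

δ = (z_α + z_β) · √((σ₁²+σ₂²)/n)
  = (1.645 + 0.842) · √(128/389)
  = 2.487 · √0.32905
  = 2.487 · 0.5736
  = 1.4266

Minimum detectable difference ≈ 1.43 points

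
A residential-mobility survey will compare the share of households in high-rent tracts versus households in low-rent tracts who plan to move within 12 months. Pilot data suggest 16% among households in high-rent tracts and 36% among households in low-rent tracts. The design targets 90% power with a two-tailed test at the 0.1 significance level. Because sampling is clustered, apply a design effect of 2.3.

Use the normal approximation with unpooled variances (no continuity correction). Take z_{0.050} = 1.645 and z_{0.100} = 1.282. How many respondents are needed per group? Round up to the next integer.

n = 180 per group

n = (z_{α/2} + z_β)² · [p₁(1−p₁) + p₂(1−p₂)] / (p₁ − p₂)²
  = (1.645 + 1.282)² · (0.16·0.84 + 0.36·0.64) / (-0.20)²
  = (2.927)² · (0.1344 + 0.2304) / 0.0400
  = 8.5673 · 0.3648 / 0.0400
  = 78.13
Design effect: 2.3 × 78.13 = 179.71.
Round up → n = 180 per group.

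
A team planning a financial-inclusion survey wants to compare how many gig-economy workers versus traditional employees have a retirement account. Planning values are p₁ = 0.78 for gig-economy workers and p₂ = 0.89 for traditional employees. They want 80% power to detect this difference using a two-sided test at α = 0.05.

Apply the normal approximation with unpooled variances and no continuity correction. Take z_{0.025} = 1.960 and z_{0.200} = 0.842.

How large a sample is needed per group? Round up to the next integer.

n = 175 per group

n = (z_{α/2} + z_β)² · [p₁(1−p₁) + p₂(1−p₂)] / (p₁ − p₂)²
  = (1.960 + 0.842)² · (0.78·0.22 + 0.89·0.11) / (-0.11)²
  = (2.802)² · (0.1716 + 0.0979) / 0.0121
  = 7.8512 · 0.2695 / 0.0121
  = 174.87
Round up → n = 175 per group.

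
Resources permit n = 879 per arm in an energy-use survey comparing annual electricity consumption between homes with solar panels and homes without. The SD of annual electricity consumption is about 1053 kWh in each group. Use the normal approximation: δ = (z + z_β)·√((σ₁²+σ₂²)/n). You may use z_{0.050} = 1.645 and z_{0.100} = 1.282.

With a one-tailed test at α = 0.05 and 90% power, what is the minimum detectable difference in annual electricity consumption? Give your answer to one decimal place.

Minimum detectable difference ≈ 147.0 kWh

δ = (z_α + z_β) · √((σ₁²+σ₂²)/n)
  = (1.645 + 1.282) · √(2217618/879)
  = 2.927 · √2522.9
  = 2.927 · 50.2284
  = 147.0184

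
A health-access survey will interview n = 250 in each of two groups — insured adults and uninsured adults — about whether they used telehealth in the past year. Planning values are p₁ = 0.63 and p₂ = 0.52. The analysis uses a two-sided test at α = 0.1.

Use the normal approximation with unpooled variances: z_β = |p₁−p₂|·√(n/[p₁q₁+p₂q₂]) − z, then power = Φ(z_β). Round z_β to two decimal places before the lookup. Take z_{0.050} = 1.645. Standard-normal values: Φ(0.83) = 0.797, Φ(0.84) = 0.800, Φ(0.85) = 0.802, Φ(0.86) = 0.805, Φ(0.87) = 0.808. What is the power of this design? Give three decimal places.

Power ≈ 0.805

z_β = |p₁−p₂|·√(n/[p₁q₁+p₂q₂]) − z_{α/2}
    = 0.11 · √(250/0.4827) − 1.645
    = 0.11 · 22.7579 − 1.645
    = 2.5034 − 1.645 = 0.8584 → 0.86
Power = Φ(0.86) = 0.805.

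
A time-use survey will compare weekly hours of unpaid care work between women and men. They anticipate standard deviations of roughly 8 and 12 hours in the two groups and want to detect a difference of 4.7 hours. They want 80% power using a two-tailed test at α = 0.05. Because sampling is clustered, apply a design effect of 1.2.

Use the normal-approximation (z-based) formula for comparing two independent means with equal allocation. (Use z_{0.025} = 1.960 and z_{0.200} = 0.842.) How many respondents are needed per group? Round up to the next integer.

n = (z_{α/2} + z_β)² · (σ₁² + σ₂²) / δ²
  = (1.960 + 0.842)² · (8² + 12² = 208) / 4.7²
  = 7.8512 · 208 / 22.09
  = 73.93
Design effect: 1.2 × 73.93 = 88.71.
Round up → n = 89 per group.

n = 89 per group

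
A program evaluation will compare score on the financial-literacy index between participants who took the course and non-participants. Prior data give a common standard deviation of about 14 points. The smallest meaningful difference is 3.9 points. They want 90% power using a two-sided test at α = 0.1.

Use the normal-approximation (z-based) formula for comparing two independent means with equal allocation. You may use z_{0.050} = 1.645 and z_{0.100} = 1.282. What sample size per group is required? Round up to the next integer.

n = 221 per group

n = (z_{α/2} + z_β)² · (σ₁² + σ₂²) / δ²
  = (1.645 + 1.282)² · (2·14² = 392) / 3.9²
  = 8.5673 · 392 / 15.21
  = 220.80
Round up → n = 221 per group.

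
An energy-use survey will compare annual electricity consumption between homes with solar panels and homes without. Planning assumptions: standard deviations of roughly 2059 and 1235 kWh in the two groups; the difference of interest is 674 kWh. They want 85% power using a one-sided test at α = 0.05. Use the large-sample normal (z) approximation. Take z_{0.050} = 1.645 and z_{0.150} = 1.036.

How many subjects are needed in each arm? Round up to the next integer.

n = (z_α + z_β)² · (σ₁² + σ₂²) / δ²
  = (1.645 + 1.036)² · (2059² + 1235² = 5764706) / 674²
  = 7.1878 · 5764706 / 454276
  = 91.21
Round up → n = 92 per group.

n = 92 per group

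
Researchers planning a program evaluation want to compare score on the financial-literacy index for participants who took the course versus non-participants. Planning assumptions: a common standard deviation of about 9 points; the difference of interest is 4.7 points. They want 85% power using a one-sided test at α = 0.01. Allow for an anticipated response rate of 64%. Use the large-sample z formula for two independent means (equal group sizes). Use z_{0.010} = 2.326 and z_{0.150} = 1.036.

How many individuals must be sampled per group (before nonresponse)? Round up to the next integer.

n = 130 per group

n = (z_α + z_β)² · (σ₁² + σ₂²) / δ²
  = (2.326 + 1.036)² · (2·9² = 162) / 4.7²
  = 11.3030 · 162 / 22.09
  = 82.89
Adjust for 64% response: 82.89 / 0.64 = 129.52.
Round up → n = 130 per group.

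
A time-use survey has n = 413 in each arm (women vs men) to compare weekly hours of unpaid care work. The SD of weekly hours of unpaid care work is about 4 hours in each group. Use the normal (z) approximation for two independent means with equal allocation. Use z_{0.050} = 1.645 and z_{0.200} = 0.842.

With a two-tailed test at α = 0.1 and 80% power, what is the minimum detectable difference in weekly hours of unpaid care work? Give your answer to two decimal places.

Minimum detectable difference ≈ 0.69 hours

δ = (z_{α/2} + z_β) · √((σ₁²+σ₂²)/n)
  = (1.645 + 0.842) · √(32/413)
  = 2.487 · √0.07748
  = 2.487 · 0.2784
  = 0.6923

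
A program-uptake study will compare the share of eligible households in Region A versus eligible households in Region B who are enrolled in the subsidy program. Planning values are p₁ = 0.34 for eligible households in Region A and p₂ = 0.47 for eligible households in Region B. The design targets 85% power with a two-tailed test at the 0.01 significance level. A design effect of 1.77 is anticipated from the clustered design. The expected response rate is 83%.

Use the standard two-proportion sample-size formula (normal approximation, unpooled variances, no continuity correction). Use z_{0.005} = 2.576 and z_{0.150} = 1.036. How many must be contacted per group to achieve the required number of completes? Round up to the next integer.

n = 780 per group

n = (z_{α/2} + z_β)² · [p₁(1−p₁) + p₂(1−p₂)] / (p₁ − p₂)²
  = (2.576 + 1.036)² · (0.34·0.66 + 0.47·0.53) / (-0.13)²
  = (3.612)² · (0.2244 + 0.2491) / 0.0169
  = 13.0465 · 0.4735 / 0.0169
  = 365.53
Design effect: 1.77 × 365.53 = 647.00.
Adjust for 83% response: 647.00 / 0.83 = 779.51.
Round up → n = 780 per group.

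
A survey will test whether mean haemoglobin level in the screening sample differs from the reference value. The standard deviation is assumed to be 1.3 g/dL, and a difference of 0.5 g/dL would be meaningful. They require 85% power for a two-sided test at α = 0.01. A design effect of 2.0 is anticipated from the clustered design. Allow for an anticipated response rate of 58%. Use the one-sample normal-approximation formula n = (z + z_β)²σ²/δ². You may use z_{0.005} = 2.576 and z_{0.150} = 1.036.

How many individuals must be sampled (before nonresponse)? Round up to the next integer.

n = (z_{α/2} + z_β)² · σ² / δ²
  = (2.576 + 1.036)² · 1.3² / 0.5²
  = 13.0465 · 1.69 / 0.25
  = 88.19
Design effect: 2.0 × 88.19 = 176.39.
Adjust for 58% response: 176.39 / 0.58 = 304.12.
Round up → n = 305.

n = 305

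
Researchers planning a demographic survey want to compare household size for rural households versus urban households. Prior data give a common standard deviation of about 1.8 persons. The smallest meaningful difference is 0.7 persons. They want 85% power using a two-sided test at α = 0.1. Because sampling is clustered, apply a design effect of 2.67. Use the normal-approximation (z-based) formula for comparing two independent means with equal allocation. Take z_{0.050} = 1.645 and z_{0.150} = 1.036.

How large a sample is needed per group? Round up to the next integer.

n = (z_{α/2} + z_β)² · (σ₁² + σ₂²) / δ²
  = (1.645 + 1.036)² · (2·1.8² = 6.48) / 0.7²
  = 7.1878 · 6.48 / 0.49
  = 95.05
Design effect: 2.67 × 95.05 = 253.80.
Round up → n = 254 per group.

n = 254 per group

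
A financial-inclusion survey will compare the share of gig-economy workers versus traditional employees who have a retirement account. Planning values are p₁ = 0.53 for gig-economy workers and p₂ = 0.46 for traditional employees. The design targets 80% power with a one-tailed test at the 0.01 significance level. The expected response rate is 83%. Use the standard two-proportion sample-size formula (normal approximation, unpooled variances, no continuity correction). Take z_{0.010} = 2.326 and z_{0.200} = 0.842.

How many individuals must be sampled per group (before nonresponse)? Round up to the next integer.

n = 1228 per group

n = (z_α + z_β)² · [p₁(1−p₁) + p₂(1−p₂)] / (p₁ − p₂)²
  = (2.326 + 0.842)² · (0.53·0.47 + 0.46·0.54) / (0.07)²
  = (3.168)² · (0.2491 + 0.2484) / 0.0049
  = 10.0362 · 0.4975 / 0.0049
  = 1018.98
Adjust for 83% response: 1018.98 / 0.83 = 1227.69.
Round up → n = 1228 per group.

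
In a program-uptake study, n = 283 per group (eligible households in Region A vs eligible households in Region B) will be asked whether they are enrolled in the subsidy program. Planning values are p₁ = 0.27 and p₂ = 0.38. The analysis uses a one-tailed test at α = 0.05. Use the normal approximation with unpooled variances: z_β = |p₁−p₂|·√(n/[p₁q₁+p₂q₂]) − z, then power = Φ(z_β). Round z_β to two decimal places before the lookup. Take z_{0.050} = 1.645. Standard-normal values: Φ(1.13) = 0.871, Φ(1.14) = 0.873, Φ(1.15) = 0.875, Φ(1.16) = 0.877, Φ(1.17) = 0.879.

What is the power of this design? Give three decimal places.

Power ≈ 0.879

z_β = |p₁−p₂|·√(n/[p₁q₁+p₂q₂]) − z_α
    = 0.11 · √(283/0.4327) − 1.645
    = 0.11 · 25.5741 − 1.645
    = 2.8131 − 1.645 = 1.1681 → 1.17
Power = Φ(1.17) = 0.879.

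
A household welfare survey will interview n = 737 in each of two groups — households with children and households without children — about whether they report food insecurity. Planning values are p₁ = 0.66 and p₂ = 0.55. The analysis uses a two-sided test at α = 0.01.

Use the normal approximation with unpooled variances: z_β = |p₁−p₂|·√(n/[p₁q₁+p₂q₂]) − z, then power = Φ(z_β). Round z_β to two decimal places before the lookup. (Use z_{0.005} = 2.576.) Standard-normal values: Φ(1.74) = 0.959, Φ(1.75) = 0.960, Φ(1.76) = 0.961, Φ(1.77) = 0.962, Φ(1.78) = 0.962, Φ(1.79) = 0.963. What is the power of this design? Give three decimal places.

Power ≈ 0.962

z_β = |p₁−p₂|·√(n/[p₁q₁+p₂q₂]) − z_{α/2}
    = 0.11 · √(737/0.4719) − 2.576
    = 0.11 · 39.5193 − 2.576
    = 4.3471 − 2.576 = 1.7711 → 1.77
Power = Φ(1.77) = 0.962.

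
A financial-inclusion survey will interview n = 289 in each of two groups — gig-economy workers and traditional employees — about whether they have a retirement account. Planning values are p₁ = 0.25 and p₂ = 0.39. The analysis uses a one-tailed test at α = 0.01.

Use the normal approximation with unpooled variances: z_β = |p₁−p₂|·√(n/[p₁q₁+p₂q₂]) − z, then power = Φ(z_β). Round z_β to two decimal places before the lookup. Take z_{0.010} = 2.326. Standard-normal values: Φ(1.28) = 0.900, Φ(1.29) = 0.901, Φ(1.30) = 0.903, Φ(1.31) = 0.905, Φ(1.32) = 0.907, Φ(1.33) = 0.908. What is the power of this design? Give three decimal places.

Power ≈ 0.907

z_β = |p₁−p₂|·√(n/[p₁q₁+p₂q₂]) − z_α
    = 0.14 · √(289/0.4254) − 2.326
    = 0.14 · 26.0645 − 2.326
    = 3.6490 − 2.326 = 1.3230 → 1.32
Power = Φ(1.32) = 0.907.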